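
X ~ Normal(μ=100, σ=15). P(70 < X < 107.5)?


z₁=(70-100)/15=-2.0, z₂=(107.5-100)/15=0.5
P = Φ(0.5) - Φ(-2.0) = 0.691462 - 0.022750 = 0.668712 ≈ 0.6687

P(70 < X < 107.5) ≈ 0.6687


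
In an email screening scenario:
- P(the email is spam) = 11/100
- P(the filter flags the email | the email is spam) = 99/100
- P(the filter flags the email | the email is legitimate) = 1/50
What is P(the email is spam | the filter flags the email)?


Using Bayes' theorem:
P(A|B) = P(B|A)·P(A) / P(B)

P(the filter flags the email) = 99/100 × 11/100 + 1/50 × 89/100
= 1089/10000 + 89/5000 = 1267/10000

P(the email is spam|the filter flags the email) = (1089/10000) / (1267/10000) = 1089/1267

P(the email is spam|the filter flags the email) = 1089/1267 ≈ 85.95%


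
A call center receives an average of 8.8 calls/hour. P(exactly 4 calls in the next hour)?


Poisson(λ=8.8): P(X=4) = e^(-λ)×λ^k/k!
= e^(-8.8) × 8.8^4 / 4!
≈ 0.0001507330751 × 5996.9536 / 24 ≈ 0.037664

P(X=4) ≈ 0.037664 ≈ 3.77%


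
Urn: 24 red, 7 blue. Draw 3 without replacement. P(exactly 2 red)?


Hypergeometric: C(24,2)×C(7,1)/C(31,3)
= 276×7/4495 = 1932/4495

P(X=2) = 1932/4495 ≈ 42.98%


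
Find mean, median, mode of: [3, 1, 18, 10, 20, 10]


Sorted: [1, 3, 10, 10, 18, 20]
Mean = 62/6 = 31/3
Median = 10
Freq: {3: 1, 1: 1, 18: 1, 10: 2, 20: 1}
Mode: [10]

Mean=31/3, Median=10, Mode=10


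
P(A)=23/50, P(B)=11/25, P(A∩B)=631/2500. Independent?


P(A)×P(B) = 253/1250
P(A∩B) = 631/2500
Not equal → NOT independent

No, not independent


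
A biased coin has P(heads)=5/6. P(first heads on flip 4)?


Geometric: P(X=4) = (1-p)^(k-1)×p = (1/6)^3×5/6 = 5/1296

P(X=4) = 5/1296 ≈ 0.39%


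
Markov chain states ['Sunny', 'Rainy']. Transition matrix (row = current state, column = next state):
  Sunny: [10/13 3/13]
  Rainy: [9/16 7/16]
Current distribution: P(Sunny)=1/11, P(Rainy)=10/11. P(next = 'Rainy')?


P(next=Rainy) = Σᵢ P(now=i)×P(i→Rainy)
= 1/11×3/13 + 10/11×7/16
= 3/143 + 35/88 = 479/1144

P = 479/1144 ≈ 0.4187


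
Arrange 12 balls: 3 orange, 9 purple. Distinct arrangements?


12!/(3!×9!) = 220

220


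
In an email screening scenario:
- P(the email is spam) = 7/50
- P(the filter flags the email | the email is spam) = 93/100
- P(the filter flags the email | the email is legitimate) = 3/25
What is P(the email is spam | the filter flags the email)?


Using Bayes' theorem:
P(A|B) = P(B|A)·P(A) / P(B)

P(the filter flags the email) = 93/100 × 7/50 + 3/25 × 43/50
= 651/5000 + 129/1250 = 1167/5000

P(the email is spam|the filter flags the email) = (651/5000) / (1167/5000) = 217/389

P(the email is spam|the filter flags the email) = 217/389 ≈ 55.78%


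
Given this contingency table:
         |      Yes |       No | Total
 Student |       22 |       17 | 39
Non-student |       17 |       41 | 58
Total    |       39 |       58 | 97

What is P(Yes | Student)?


P(Yes | Student) = 22/(22+17) = 22/39

P(Yes|Student) = 22/39 ≈ 56.41%


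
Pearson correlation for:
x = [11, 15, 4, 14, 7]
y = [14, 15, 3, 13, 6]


n=5, Σx=51, Σy=51, Σxy=615, Σx²=607, Σy²=635
r = (5×615 - 51×51)/√((5×607 - 51²)(5×635 - 51²))
= 474/√(434×574) = 474/√249116 ≈ 474/499.1152 ≈ 0.9497

r ≈ 0.9497


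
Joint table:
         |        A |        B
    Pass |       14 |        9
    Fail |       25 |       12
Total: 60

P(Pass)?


P(Pass) = (14+9)/60 = 23/60

P(Pass) = 23/60 ≈ 38.33%


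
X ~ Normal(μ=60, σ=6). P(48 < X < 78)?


z₁=(48-60)/6=-2.0, z₂=(78-60)/6=3.0
P = Φ(3.0) - Φ(-2.0) = 0.998650 - 0.022750 = 0.975900 ≈ 0.9759

P(48 < X < 78) ≈ 0.9759


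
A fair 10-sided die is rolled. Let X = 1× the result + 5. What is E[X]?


E[die] = (1+10)/2 = 11/2
E[X] = 1×11/2 + 5 = 21/2

E[X] = 21/2


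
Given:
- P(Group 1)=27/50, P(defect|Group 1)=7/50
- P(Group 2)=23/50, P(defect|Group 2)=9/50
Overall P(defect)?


P(B) = Σ P(B|Aᵢ)×P(Aᵢ)
  7/50×27/50 = 189/2500
  9/50×23/50 = 207/2500
Sum = 99/625

P(defect) = 99/625 ≈ 15.84%


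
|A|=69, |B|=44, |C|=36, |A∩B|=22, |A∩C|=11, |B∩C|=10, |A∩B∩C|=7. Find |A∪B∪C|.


|A∪B∪C| = 69+44+36-22-11-10+7 = 113

|A∪B∪C| = 113


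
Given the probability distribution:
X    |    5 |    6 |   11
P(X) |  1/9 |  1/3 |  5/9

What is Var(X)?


E[X] = 26/3
E[X²] = 82
Var(X) = E[X²] - (E[X])² = 82 - 676/9 = 62/9

Var(X) = 62/9 ≈ 6.8889


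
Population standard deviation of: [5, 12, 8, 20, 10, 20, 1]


Mean = 76/7
  (5-76/7)²=1681/49
  (12-76/7)²=64/49
  (8-76/7)²=400/49
  (20-76/7)²=4096/49
  (10-76/7)²=36/49
  (20-76/7)²=4096/49
  (1-76/7)²=4761/49
Σ(x-μ)² = 2162/7
σ² = (2162/7)/7 = 2162/49

σ = √(2162/49) ≈ 6.6425


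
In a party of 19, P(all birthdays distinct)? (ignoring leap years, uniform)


P(all different) = Π(365-i)/365 for i=0..18
= (365/365)×(364/365)×...×(347/365)
= 0.620881

P ≈ 0.6209 ≈ 62.09%


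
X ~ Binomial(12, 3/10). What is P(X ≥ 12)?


P(X ≥ 12) = Σ P(X=i) for i=12..12
P(X=12) = 531441/1000000000000
Sum = 531441/1000000000000

P(X ≥ 12) = 531441/1000000000000 ≈ 0.00%


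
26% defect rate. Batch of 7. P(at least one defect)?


P(all good) = (37/50)^7 = 94931877133/781250000000
P(≥1 defect) = 686318122867/781250000000

P = 686318122867/781250000000 ≈ 87.85%


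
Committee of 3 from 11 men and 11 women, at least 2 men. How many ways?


Count by #men:
  2M,1W: C(11,2)×C(11,1)=605
  3M,0W: C(11,3)×C(11,0)=165
Total = 770

770


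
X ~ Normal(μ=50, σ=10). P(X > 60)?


z = (60-50)/10 = 1.0
P(X > 60) = 1 - P(Z ≤ 1.0) = 1 - 0.8413 = 0.1587

P(X > 60) ≈ 0.1587


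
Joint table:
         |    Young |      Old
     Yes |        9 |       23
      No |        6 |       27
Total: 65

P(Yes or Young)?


P(Yes∨Young) = P(Yes) + P(Young) - P(Yes∧Young)
= (32 + 15 - 9)/65 = 38/65

P = 38/65 ≈ 58.46%


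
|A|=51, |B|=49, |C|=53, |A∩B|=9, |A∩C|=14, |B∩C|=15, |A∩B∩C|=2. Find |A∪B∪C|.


|A∪B∪C| = 51+49+53-9-14-15+2 = 117

|A∪B∪C| = 117


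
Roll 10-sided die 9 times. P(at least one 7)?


P(no 7)^9 = (9/10)^9 = 387420489/1000000000
P(≥1) = 1 - 387420489/1000000000 = 612579511/1000000000

P = 612579511/1000000000 ≈ 61.26%


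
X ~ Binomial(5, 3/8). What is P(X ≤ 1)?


P(X ≤ 1) = Σ P(X=i) for i=0..1
P(X=0) = 3125/32768
P(X=1) = 9375/32768
Sum = 3125/8192

P(X ≤ 1) = 3125/8192 ≈ 38.15%


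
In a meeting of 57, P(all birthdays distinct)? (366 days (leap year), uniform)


P(all different) = Π(366-i)/366 for i=0..56
= (366/366)×(365/366)×...×(310/366)
= 0.010010

P ≈ 0.0100 ≈ 1.00%


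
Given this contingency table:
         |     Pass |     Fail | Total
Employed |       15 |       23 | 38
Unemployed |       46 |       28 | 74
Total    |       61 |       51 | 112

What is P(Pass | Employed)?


P(Pass | Employed) = 15/(15+23) = 15/38

P(Pass|Employed) = 15/38 ≈ 39.47%


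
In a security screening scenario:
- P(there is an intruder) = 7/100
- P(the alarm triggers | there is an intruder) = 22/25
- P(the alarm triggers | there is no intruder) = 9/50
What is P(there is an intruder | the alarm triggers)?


Using Bayes' theorem:
P(A|B) = P(B|A)·P(A) / P(B)

P(the alarm triggers) = 22/25 × 7/100 + 9/50 × 93/100
= 77/1250 + 837/5000 = 229/1000

P(there is an intruder|the alarm triggers) = (77/1250) / (229/1000) = 308/1145

P(there is an intruder|the alarm triggers) = 308/1145 ≈ 26.90%


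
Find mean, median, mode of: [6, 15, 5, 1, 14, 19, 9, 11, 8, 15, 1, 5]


Sorted: [1, 1, 5, 5, 6, 8, 9, 11, 14, 15, 15, 19]
Mean = 109/12
Median = 17/2
Freq: {6: 1, 15: 2, 5: 2, 1: 2, 14: 1, 19: 1, 9: 1, 11: 1, 8: 1}
Mode: [1, 5, 15]

Mean=109/12, Median=17/2, Mode=[1, 5, 15]


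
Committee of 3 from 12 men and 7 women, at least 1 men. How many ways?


Count by #men:
  1M,2W: C(12,1)×C(7,2)=252
  2M,1W: C(12,2)×C(7,1)=462
  3M,0W: C(12,3)×C(7,0)=220
Total = 934

934


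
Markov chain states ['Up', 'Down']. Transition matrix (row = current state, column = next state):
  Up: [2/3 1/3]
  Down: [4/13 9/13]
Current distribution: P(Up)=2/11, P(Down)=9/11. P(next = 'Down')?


P(next=Down) = Σᵢ P(now=i)×P(i→Down)
= 2/11×1/3 + 9/11×9/13
= 2/33 + 81/143 = 269/429

P = 269/429 ≈ 0.6270


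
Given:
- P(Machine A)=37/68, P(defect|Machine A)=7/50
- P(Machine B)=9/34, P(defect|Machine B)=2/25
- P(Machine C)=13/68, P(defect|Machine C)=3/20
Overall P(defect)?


P(B) = Σ P(B|Aᵢ)×P(Aᵢ)
  7/50×37/68 = 259/3400
  2/25×9/34 = 9/425
  3/20×13/68 = 39/1360
Sum = 857/6800

P(defect) = 857/6800 ≈ 12.60%


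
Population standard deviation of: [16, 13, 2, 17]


Mean = 48/4 = 12
  (16-12)²=16
  (13-12)²=1
  (2-12)²=100
  (17-12)²=25
Σ(x-μ)² = 142
σ² = 142/4 = 71/2

σ = √(71/2) ≈ 5.9582


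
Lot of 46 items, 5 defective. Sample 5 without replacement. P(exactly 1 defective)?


Hypergeometric: C(5,1)×C(41,4)/C(46,5)
= 5×101270/1370754 = 253175/685377

P(X=1) = 253175/685377 ≈ 36.94%


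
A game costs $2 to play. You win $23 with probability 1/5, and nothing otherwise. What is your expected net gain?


E[gain] = (23-2)×1/5 + (-2)×4/5
= 21/5 - 8/5 = 13/5

Expected net gain = $13/5 ≈ $2.60


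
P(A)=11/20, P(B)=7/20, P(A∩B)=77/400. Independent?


P(A)×P(B) = 77/400
P(A∩B) = 77/400
Equal ✓ → Independent

Yes, independent


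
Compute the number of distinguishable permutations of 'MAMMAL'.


Letters: 6, freq: {'M': 3, 'A': 2, 'L': 1}
6!/(3!×2!×1!) = 720/12 = 60

60


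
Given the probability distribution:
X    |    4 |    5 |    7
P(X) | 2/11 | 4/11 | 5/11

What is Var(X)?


E[X] = 63/11
E[X²] = 377/11
Var(X) = E[X²] - (E[X])² = 377/11 - 3969/121 = 178/121

Var(X) = 178/121 ≈ 1.4711


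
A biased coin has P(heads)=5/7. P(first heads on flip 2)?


Geometric: P(X=2) = (1-p)^(k-1)×p = (2/7)^1×5/7 = 10/49

P(X=2) = 10/49 ≈ 20.41%


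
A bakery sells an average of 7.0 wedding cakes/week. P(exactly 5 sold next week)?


Poisson(λ=7.0): P(X=5) = e^(-λ)×λ^k/k!
= e^(-7.0) × 7.0^5 / 5!
≈ 0.0009118819656 × 16807 / 120 ≈ 0.127717

P(X=5) ≈ 0.127717 ≈ 12.77%


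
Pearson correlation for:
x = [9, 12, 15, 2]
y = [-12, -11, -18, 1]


n=4, Σx=38, Σy=-40, Σxy=-508, Σx²=454, Σy²=590
r = (4×(-508) - 38×(-40))/√((4×454 - 38²)(4×590 - (-40)²))
= -512/√(372×760) = -512/√282720 ≈ -512/531.7142 ≈ -0.9629

r ≈ -0.9629


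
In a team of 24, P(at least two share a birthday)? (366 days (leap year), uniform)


P(all different) = Π(366-i)/366 for i=0..23
= 0.462654
P(match) = 1 - 0.462654 = 0.537346

P ≈ 0.5373 ≈ 53.73%


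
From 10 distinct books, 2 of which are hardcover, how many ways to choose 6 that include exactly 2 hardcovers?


Choose 2 of the 2 hardcovers and 4 of the other 8 books:
C(2,2)×C(8,4) = 1×70 = 70

70


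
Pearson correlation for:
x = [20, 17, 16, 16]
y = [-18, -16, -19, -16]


n=4, Σx=69, Σy=-69, Σxy=-1192, Σx²=1201, Σy²=1197
r = (4×(-1192) - 69×(-69))/√((4×1201 - 69²)(4×1197 - (-69)²))
= -7/√(43×27) = -7/√1161 ≈ -7/34.0735 ≈ -0.2054

r ≈ -0.2054


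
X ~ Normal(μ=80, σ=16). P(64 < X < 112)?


z₁=(64-80)/16=-1.0, z₂=(112-80)/16=2.0
P = Φ(2.0) - Φ(-1.0) = 0.977250 - 0.158655 = 0.818595 ≈ 0.8186

P(64 < X < 112) ≈ 0.8186


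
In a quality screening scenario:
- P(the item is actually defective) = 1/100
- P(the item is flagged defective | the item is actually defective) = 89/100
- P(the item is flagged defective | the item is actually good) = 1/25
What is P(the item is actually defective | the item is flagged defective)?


Using Bayes' theorem:
P(A|B) = P(B|A)·P(A) / P(B)

P(the item is flagged defective) = 89/100 × 1/100 + 1/25 × 99/100
= 89/10000 + 99/2500 = 97/2000

P(the item is actually defective|the item is flagged defective) = (89/10000) / (97/2000) = 89/485

P(the item is actually defective|the item is flagged defective) = 89/485 ≈ 18.35%


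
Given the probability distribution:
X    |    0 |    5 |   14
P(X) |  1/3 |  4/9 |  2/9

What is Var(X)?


E[X] = 16/3
E[X²] = 164/3
Var(X) = E[X²] - (E[X])² = 164/3 - 256/9 = 236/9

Var(X) = 236/9 ≈ 26.2222


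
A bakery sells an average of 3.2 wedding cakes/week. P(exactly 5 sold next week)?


Poisson(λ=3.2): P(X=5) = e^(-λ)×λ^k/k!
= e^(-3.2) × 3.2^5 / 5!
≈ 0.04076220398 × 335.54432 / 120 ≈ 0.113979

P(X=5) ≈ 0.113979 ≈ 11.40%


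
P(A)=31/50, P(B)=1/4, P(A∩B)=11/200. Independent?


P(A)×P(B) = 31/200
P(A∩B) = 11/200
Not equal → NOT independent

No, not independent


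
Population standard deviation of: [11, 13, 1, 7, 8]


Mean = 40/5 = 8
  (11-8)²=9
  (13-8)²=25
  (1-8)²=49
  (7-8)²=1
  (8-8)²=0
Σ(x-μ)² = 84
σ² = 84/5

σ = √(84/5) ≈ 4.0988


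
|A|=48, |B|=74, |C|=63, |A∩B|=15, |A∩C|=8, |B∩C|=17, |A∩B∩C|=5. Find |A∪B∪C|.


|A∪B∪C| = 48+74+63-15-8-17+5 = 150

|A∪B∪C| = 150


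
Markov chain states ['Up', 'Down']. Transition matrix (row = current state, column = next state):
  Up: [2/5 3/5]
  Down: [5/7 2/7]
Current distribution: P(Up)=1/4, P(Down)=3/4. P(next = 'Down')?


P(next=Down) = Σᵢ P(now=i)×P(i→Down)
= 1/4×3/5 + 3/4×2/7
= 3/20 + 3/14 = 51/140

P = 51/140 ≈ 0.3643


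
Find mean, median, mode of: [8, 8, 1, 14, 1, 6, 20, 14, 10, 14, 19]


Sorted: [1, 1, 6, 8, 8, 10, 14, 14, 14, 19, 20]
Mean = 115/11
Median = 10
Freq: {8: 2, 1: 2, 14: 3, 6: 1, 20: 1, 10: 1, 19: 1}
Mode: [14]

Mean=115/11, Median=10, Mode=14


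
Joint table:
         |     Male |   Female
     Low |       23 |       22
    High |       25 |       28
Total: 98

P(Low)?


P(Low) = (23+22)/98 = 45/98

P(Low) = 45/98 ≈ 45.92%


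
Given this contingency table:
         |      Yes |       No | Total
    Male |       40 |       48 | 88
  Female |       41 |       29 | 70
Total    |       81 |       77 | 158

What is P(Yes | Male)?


P(Yes | Male) = 40/(40+48) = 40/88 = 5/11

P(Yes|Male) = 5/11 ≈ 45.45%


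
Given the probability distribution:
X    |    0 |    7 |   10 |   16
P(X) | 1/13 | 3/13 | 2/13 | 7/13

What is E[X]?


E[X] = Σ x·P(X=x)
= (0)×(1/13) + (7)×(3/13) + (10)×(2/13) + (16)×(7/13)
= 153/13

E[X] = 153/13


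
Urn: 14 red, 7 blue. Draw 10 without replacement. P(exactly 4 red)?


Hypergeometric: C(14,4)×C(7,6)/C(21,10)
= 1001×7/352716 = 77/3876

P(X=4) = 77/3876 ≈ 1.99%


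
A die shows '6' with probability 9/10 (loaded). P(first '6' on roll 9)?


Geometric: P(X=9) = (1-p)^(k-1)×p = (1/10)^8×9/10 = 9/1000000000

P(X=9) = 9/1000000000 ≈ 0.00%


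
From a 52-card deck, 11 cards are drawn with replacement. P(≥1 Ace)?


P(not a Ace) = 48/52 = 12/13
P(none in 11 draws) = (12/13)^11 = 743008370688/1792160394037
P(≥1 Ace) = 1 - 743008370688/1792160394037 = 1049152023349/1792160394037

P = 1049152023349/1792160394037 ≈ 58.54%


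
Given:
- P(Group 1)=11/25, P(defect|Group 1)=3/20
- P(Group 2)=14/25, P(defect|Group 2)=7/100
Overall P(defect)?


P(B) = Σ P(B|Aᵢ)×P(Aᵢ)
  3/20×11/25 = 33/500
  7/100×14/25 = 49/1250
Sum = 263/2500

P(defect) = 263/2500 ≈ 10.52%


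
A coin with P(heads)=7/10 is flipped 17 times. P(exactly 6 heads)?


Binomial: P(X=6) = C(17,6)×p^6×(1-p)^11
= 12376 × 117649/1000000 × 177147/100000000000 = 32241285972441/12500000000000000

P(X=6) = 32241285972441/12500000000000000 ≈ 0.26%


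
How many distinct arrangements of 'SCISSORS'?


Letters: 8, freq: {'S': 4, 'C': 1, 'I': 1, 'O': 1, 'R': 1}
8!/(4!×1!×1!×1!×1!) = 40320/24 = 1680

1680


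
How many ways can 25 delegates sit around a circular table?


Circular arrangements of 25 distinct objects: fix one position to break rotational symmetry.
(n-1)! = 24! = 620448401733239439360000

620448401733239439360000


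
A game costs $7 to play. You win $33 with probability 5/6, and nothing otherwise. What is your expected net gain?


E[gain] = (33-7)×5/6 + (-7)×1/6
= 65/3 - 7/6 = 41/2

Expected net gain = $41/2 ≈ $20.50


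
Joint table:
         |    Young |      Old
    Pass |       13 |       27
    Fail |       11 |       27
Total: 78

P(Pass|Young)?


P(Pass|Young) = 13/(13+11) = 13/24

P = 13/24 ≈ 54.17%


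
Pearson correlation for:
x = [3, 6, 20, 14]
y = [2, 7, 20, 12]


n=4, Σx=43, Σy=41, Σxy=616, Σx²=641, Σy²=597
r = (4×616 - 43×41)/√((4×641 - 43²)(4×597 - 41²))
= 701/√(715×707) = 701/√505505 ≈ 701/710.9887 ≈ 0.9860

r ≈ 0.9860


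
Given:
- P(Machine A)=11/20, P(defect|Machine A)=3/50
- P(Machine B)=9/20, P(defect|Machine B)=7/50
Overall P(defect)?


P(B) = Σ P(B|Aᵢ)×P(Aᵢ)
  3/50×11/20 = 33/1000
  7/50×9/20 = 63/1000
Sum = 12/125

P(defect) = 12/125 ≈ 9.60%


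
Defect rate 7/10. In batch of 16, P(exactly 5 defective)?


Binomial: P(X=5) = C(16,5)×p^5×(1-p)^11
= 4368 × 16807/100000 × 177147/100000000000 = 812805528717/625000000000000

P(X=5) = 812805528717/625000000000000 ≈ 0.13%


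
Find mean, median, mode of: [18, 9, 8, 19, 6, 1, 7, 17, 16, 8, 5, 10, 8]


Sorted: [1, 5, 6, 7, 8, 8, 8, 9, 10, 16, 17, 18, 19]
Mean = 132/13
Median = 8
Freq: {18: 1, 9: 1, 8: 3, 19: 1, 6: 1, 1: 1, 7: 1, 17: 1, 16: 1, 5: 1, 10: 1}
Mode: [8]

Mean=132/13, Median=8, Mode=8


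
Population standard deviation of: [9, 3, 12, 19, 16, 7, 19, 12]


Mean = 97/8
  (9-97/8)²=625/64
  (3-97/8)²=5329/64
  (12-97/8)²=1/64
  (19-97/8)²=3025/64
  (16-97/8)²=961/64
  (7-97/8)²=1681/64
  (19-97/8)²=3025/64
  (12-97/8)²=1/64
Σ(x-μ)² = 1831/8
σ² = (1831/8)/8 = 1831/64

σ = √(1831/64) ≈ 5.3488


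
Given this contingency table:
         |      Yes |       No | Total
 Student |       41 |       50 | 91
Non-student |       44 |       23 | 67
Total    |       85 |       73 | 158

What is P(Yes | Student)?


P(Yes | Student) = 41/(41+50) = 41/91

P(Yes|Student) = 41/91 ≈ 45.05%


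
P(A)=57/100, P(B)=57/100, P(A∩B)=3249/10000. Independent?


P(A)×P(B) = 3249/10000
P(A∩B) = 3249/10000
Equal ✓ → Independent

Yes, independent


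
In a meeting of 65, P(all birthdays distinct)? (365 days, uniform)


P(all different) = Π(365-i)/365 for i=0..64
= (365/365)×(364/365)×...×(301/365)
= 0.002317

P ≈ 0.0023 ≈ 0.23%


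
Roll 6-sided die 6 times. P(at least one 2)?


P(no 2)^6 = (5/6)^6 = 15625/46656
P(≥1) = 1 - 15625/46656 = 31031/46656

P = 31031/46656 ≈ 66.51%


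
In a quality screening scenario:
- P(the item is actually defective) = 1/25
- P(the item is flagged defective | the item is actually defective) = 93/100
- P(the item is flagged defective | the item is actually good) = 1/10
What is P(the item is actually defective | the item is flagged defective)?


Using Bayes' theorem:
P(A|B) = P(B|A)·P(A) / P(B)

P(the item is flagged defective) = 93/100 × 1/25 + 1/10 × 24/25
= 93/2500 + 12/125 = 333/2500

P(the item is actually defective|the item is flagged defective) = (93/2500) / (333/2500) = 31/111

P(the item is actually defective|the item is flagged defective) = 31/111 ≈ 27.93%


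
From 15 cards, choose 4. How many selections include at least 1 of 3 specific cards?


Complement: C(15,4) - C(12,4) = 1365 - 495 = 870

870


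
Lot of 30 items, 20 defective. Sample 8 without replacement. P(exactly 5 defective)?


Hypergeometric: C(20,5)×C(10,3)/C(30,8)
= 15504×120/5852925 = 41344/130065

P(X=5) = 41344/130065 ≈ 31.79%


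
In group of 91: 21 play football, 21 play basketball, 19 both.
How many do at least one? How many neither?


|A∪B| = 21+21-19 = 23
Neither = 91-23 = 68

At least one: 23; Neither: 68


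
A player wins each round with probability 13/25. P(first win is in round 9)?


Geometric: P(X=9) = (1-p)^(k-1)×p = (12/25)^8×13/25 = 5589762048/3814697265625

P(X=9) = 5589762048/3814697265625 ≈ 0.15%


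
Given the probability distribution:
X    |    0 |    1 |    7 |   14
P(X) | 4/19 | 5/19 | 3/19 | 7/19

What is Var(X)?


E[X] = 124/19
E[X²] = 1524/19
Var(X) = E[X²] - (E[X])² = 1524/19 - 15376/361 = 13580/361

Var(X) = 13580/361 ≈ 37.6177


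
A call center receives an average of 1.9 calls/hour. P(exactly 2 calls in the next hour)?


Poisson(λ=1.9): P(X=2) = e^(-λ)×λ^k/k!
= e^(-1.9) × 1.9^2 / 2!
≈ 0.1495686192 × 3.61 / 2 ≈ 0.269971

P(X=2) ≈ 0.269971 ≈ 27.00%


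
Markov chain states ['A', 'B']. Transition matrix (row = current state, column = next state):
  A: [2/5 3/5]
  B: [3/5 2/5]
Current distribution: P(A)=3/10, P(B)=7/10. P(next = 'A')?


P(next=A) = Σᵢ P(now=i)×P(i→A)
= 3/10×2/5 + 7/10×3/5
= 3/25 + 21/50 = 27/50

P = 27/50 ≈ 0.5400


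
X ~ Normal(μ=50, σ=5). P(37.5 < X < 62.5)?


z₁=(37.5-50)/5=-2.5, z₂=(62.5-50)/5=2.5
P = Φ(2.5) - Φ(-2.5) = 0.993790 - 0.006210 = 0.987580 ≈ 0.9876

P(37.5 < X < 62.5) ≈ 0.9876


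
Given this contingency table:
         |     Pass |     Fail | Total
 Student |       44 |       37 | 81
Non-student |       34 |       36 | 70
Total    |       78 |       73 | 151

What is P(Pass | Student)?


P(Pass | Student) = 44/(44+37) = 44/81

P(Pass|Student) = 44/81 ≈ 54.32%


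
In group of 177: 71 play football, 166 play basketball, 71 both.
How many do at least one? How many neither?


|A∪B| = 71+166-71 = 166
Neither = 177-166 = 11

At least one: 166; Neither: 11


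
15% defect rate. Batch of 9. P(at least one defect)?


P(all good) = (17/20)^9 = 118587876497/512000000000
P(≥1 defect) = 393412123503/512000000000

P = 393412123503/512000000000 ≈ 76.84%


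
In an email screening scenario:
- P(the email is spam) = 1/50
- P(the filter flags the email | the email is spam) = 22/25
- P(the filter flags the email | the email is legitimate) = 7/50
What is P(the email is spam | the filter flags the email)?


Using Bayes' theorem:
P(A|B) = P(B|A)·P(A) / P(B)

P(the filter flags the email) = 22/25 × 1/50 + 7/50 × 49/50
= 11/625 + 343/2500 = 387/2500

P(the email is spam|the filter flags the email) = (11/625) / (387/2500) = 44/387

P(the email is spam|the filter flags the email) = 44/387 ≈ 11.37%


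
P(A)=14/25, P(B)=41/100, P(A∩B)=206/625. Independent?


P(A)×P(B) = 287/1250
P(A∩B) = 206/625
Not equal → NOT independent

No, not independent


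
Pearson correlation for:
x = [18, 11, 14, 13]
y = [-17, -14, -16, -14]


n=4, Σx=56, Σy=-61, Σxy=-866, Σx²=810, Σy²=937
r = (4×(-866) - 56×(-61))/√((4×810 - 56²)(4×937 - (-61)²))
= -48/√(104×27) = -48/√2808 ≈ -48/52.9906 ≈ -0.9058

r ≈ -0.9058


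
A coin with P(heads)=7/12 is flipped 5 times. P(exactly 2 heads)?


Binomial: P(X=2) = C(5,2)×p^2×(1-p)^3
= 10 × 49/144 × 125/1728 = 30625/124416

P(X=2) = 30625/124416 ≈ 24.62%


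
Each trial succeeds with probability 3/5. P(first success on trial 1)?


Geometric: P(X=1) = (1-p)^(k-1)×p = (2/5)^0×3/5 = 3/5

P(X=1) = 3/5 ≈ 60.00%


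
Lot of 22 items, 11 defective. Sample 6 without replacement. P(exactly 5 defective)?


Hypergeometric: C(11,5)×C(11,1)/C(22,6)
= 462×11/74613 = 22/323

P(X=5) = 22/323 ≈ 6.81%


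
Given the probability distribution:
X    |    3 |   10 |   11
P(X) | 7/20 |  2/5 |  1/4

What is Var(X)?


E[X] = 39/5
E[X²] = 367/5
Var(X) = E[X²] - (E[X])² = 367/5 - 1521/25 = 314/25

Var(X) = 314/25 ≈ 12.5600


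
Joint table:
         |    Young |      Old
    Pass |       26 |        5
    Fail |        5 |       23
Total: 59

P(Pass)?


P(Pass) = (26+5)/59 = 31/59

P(Pass) = 31/59 ≈ 52.54%


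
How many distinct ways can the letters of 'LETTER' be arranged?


Letters: 6, freq: {'L': 1, 'E': 2, 'T': 2, 'R': 1}
6!/(1!×2!×2!×1!) = 720/4 = 180

180


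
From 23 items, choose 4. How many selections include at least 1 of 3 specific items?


Complement: C(23,4) - C(20,4) = 8855 - 4845 = 4010

4010


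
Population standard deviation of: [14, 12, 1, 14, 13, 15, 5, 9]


Mean = 83/8
  (14-83/8)²=841/64
  (12-83/8)²=169/64
  (1-83/8)²=5625/64
  (14-83/8)²=841/64
  (13-83/8)²=441/64
  (15-83/8)²=1369/64
  (5-83/8)²=1849/64
  (9-83/8)²=121/64
Σ(x-μ)² = 1407/8
σ² = (1407/8)/8 = 1407/64

σ = √(1407/64) ≈ 4.6887


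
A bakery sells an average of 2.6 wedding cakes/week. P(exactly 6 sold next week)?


Poisson(λ=2.6): P(X=6) = e^(-λ)×λ^k/k!
= e^(-2.6) × 2.6^6 / 6!
≈ 0.07427357821 × 308.915776 / 720 ≈ 0.031867

P(X=6) ≈ 0.031867 ≈ 3.19%


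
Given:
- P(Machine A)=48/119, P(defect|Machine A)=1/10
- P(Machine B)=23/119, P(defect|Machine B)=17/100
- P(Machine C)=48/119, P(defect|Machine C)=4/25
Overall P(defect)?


P(B) = Σ P(B|Aᵢ)×P(Aᵢ)
  1/10×48/119 = 24/595
  17/100×23/119 = 23/700
  4/25×48/119 = 192/2975
Sum = 1639/11900

P(defect) = 1639/11900 ≈ 13.77%


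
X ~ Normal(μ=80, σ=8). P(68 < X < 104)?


z₁=(68-80)/8=-1.5, z₂=(104-80)/8=3.0
P = Φ(3.0) - Φ(-1.5) = 0.998650 - 0.066807 = 0.931843 ≈ 0.9318

P(68 < X < 104) ≈ 0.9318


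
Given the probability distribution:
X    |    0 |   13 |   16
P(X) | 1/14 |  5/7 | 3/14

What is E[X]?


E[X] = Σ x·P(X=x)
= (0)×(1/14) + (13)×(5/7) + (16)×(3/14)
= 89/7

E[X] = 89/7


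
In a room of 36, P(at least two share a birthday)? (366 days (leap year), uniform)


P(all different) = Π(366-i)/366 for i=0..35
= 0.168667
P(match) = 1 - 0.168667 = 0.831333

P ≈ 0.8313 ≈ 83.13%


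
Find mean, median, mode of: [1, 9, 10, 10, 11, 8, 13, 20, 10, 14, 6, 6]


Sorted: [1, 6, 6, 8, 9, 10, 10, 10, 11, 13, 14, 20]
Mean = 118/12 = 59/6
Median = 10
Freq: {1: 1, 9: 1, 10: 3, 11: 1, 8: 1, 13: 1, 20: 1, 14: 1, 6: 2}
Mode: [10]

Mean=59/6, Median=10, Mode=10


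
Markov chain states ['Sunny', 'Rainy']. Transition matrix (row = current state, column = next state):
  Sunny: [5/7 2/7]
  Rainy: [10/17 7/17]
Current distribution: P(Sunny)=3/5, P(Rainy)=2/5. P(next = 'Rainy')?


P(next=Rainy) = Σᵢ P(now=i)×P(i→Rainy)
= 3/5×2/7 + 2/5×7/17
= 6/35 + 14/85 = 40/119

P = 40/119 ≈ 0.3361


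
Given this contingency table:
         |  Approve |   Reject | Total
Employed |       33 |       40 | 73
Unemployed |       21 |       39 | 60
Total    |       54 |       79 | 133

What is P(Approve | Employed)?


P(Approve | Employed) = 33/(33+40) = 33/73

P(Approve|Employed) = 33/73 ≈ 45.21%


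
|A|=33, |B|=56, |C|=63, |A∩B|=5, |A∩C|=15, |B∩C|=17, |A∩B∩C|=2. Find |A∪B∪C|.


|A∪B∪C| = 33+56+63-5-15-17+2 = 117

|A∪B∪C| = 117


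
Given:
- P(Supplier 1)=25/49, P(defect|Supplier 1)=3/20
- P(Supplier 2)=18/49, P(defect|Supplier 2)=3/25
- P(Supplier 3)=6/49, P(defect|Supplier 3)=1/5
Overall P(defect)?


P(B) = Σ P(B|Aᵢ)×P(Aᵢ)
  3/20×25/49 = 15/196
  3/25×18/49 = 54/1225
  1/5×6/49 = 6/245
Sum = 711/4900

P(defect) = 711/4900 ≈ 14.51%


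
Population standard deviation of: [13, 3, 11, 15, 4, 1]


Mean = 47/6
  (13-47/6)²=961/36
  (3-47/6)²=841/36
  (11-47/6)²=361/36
  (15-47/6)²=1849/36
  (4-47/6)²=529/36
  (1-47/6)²=1681/36
Σ(x-μ)² = 1037/6
σ² = (1037/6)/6 = 1037/36

σ = √(1037/36) ≈ 5.3671


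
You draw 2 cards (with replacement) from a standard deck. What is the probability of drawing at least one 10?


P(not a 10) = 48/52 = 12/13
P(none in 2 draws) = (12/13)^2 = 144/169
P(≥1 10) = 1 - 144/169 = 25/169

P = 25/169 ≈ 14.79%


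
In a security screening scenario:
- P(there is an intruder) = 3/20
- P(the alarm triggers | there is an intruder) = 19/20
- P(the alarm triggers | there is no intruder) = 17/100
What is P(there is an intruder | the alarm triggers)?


Using Bayes' theorem:
P(A|B) = P(B|A)·P(A) / P(B)

P(the alarm triggers) = 19/20 × 3/20 + 17/100 × 17/20
= 57/400 + 289/2000 = 287/1000

P(there is an intruder|the alarm triggers) = (57/400) / (287/1000) = 285/574

P(there is an intruder|the alarm triggers) = 285/574 ≈ 49.65%


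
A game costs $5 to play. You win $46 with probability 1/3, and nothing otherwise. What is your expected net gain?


E[gain] = (46-5)×1/3 + (-5)×2/3
= 41/3 - 10/3 = 31/3

Expected net gain = $31/3 ≈ $10.33


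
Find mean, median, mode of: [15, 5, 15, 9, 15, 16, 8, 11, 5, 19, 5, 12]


Sorted: [5, 5, 5, 8, 9, 11, 12, 15, 15, 15, 16, 19]
Mean = 135/12 = 45/4
Median = 23/2
Freq: {15: 3, 5: 3, 9: 1, 16: 1, 8: 1, 11: 1, 19: 1, 12: 1}
Mode: [5, 15]

Mean=45/4, Median=23/2, Mode=[5, 15]


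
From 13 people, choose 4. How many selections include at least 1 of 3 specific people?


Complement: C(13,4) - C(10,4) = 715 - 210 = 505

505


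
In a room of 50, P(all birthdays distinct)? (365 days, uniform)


P(all different) = Π(365-i)/365 for i=0..49
= (365/365)×(364/365)×...×(316/365)
= 0.029626

P ≈ 0.0296 ≈ 2.96%


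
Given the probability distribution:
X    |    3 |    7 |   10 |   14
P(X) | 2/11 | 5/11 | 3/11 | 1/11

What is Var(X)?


E[X] = 85/11
E[X²] = 69
Var(X) = E[X²] - (E[X])² = 69 - 7225/121 = 1124/121

Var(X) = 1124/121 ≈ 9.2893


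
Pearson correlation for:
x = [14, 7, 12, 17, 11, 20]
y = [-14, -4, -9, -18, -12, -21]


n=6, Σx=81, Σy=-78, Σxy=-1190, Σx²=1199, Σy²=1202
r = (6×(-1190) - 81×(-78))/√((6×1199 - 81²)(6×1202 - (-78)²))
= -822/√(633×1128) = -822/√714024 ≈ -822/844.9994 ≈ -0.9728

r ≈ -0.9728


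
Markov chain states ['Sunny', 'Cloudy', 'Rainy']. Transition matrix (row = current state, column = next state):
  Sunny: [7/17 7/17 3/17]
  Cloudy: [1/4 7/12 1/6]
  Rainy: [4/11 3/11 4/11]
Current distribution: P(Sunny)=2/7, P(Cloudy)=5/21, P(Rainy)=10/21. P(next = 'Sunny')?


P(next=Sunny) = Σᵢ P(now=i)×P(i→Sunny)
= 2/7×7/17 + 5/21×1/4 + 10/21×4/11
= 2/17 + 5/84 + 40/231 = 5503/15708

P = 5503/15708 ≈ 0.3503


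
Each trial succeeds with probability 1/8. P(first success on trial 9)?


Geometric: P(X=9) = (1-p)^(k-1)×p = (7/8)^8×1/8 = 5764801/134217728

P(X=9) = 5764801/134217728 ≈ 4.30%


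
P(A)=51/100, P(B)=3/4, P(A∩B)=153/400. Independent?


P(A)×P(B) = 153/400
P(A∩B) = 153/400
Equal ✓ → Independent

Yes, independent


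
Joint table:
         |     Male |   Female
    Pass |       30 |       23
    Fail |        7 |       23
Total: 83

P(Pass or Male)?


P(Pass∨Male) = P(Pass) + P(Male) - P(Pass∧Male)
= (53 + 37 - 30)/83 = 60/83

P = 60/83 ≈ 72.29%


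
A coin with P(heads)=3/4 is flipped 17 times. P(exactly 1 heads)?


Binomial: P(X=1) = C(17,1)×p^1×(1-p)^16
= 17 × 3/4 × 1/4294967296 = 51/17179869184

P(X=1) = 51/17179869184 ≈ 0.00%


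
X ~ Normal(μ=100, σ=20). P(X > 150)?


z = (150-100)/20 = 2.5
P(X > 150) = 1 - P(Z ≤ 2.5) = 1 - 0.9938 = 0.0062

P(X > 150) ≈ 0.0062


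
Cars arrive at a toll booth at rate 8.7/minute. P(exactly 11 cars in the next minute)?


Poisson(λ=8.7): P(X=11) = e^(-λ)×λ^k/k!
= e^(-8.7) × 8.7^11 / 11!
≈ 0.000166585811 × 21612837034.7 / 39916800 ≈ 0.090197

P(X=11) ≈ 0.090197 ≈ 9.02%


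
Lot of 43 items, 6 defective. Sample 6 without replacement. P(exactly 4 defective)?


Hypergeometric: C(6,4)×C(37,2)/C(43,6)
= 15×666/6096454 = 4995/3048227

P(X=4) = 4995/3048227 ≈ 0.16%


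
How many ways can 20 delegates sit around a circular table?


Circular arrangements of 20 distinct objects: fix one position to break rotational symmetry.
(n-1)! = 19! = 121645100408832000

121645100408832000


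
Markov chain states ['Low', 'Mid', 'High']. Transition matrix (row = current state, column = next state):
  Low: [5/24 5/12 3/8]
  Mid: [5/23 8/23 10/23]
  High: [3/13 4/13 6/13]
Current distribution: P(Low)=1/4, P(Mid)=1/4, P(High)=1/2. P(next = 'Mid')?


P(next=Mid) = Σᵢ P(now=i)×P(i→Mid)
= 1/4×5/12 + 1/4×8/23 + 1/2×4/13
= 5/48 + 2/23 + 2/13 = 4951/14352

P = 4951/14352 ≈ 0.3450


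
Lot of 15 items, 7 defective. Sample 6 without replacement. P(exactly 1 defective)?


Hypergeometric: C(7,1)×C(8,5)/C(15,6)
= 7×56/5005 = 56/715

P(X=1) = 56/715 ≈ 7.83%


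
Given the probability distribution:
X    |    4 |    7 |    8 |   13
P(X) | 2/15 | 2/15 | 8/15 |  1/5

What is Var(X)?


E[X] = 25/3
E[X²] = 383/5
Var(X) = E[X²] - (E[X])² = 383/5 - 625/9 = 322/45

Var(X) = 322/45 ≈ 7.1556


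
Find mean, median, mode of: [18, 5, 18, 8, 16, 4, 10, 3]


Sorted: [3, 4, 5, 8, 10, 16, 18, 18]
Mean = 82/8 = 41/4
Median = 9
Freq: {18: 2, 5: 1, 8: 1, 16: 1, 4: 1, 10: 1, 3: 1}
Mode: [18]

Mean=41/4, Median=9, Mode=18


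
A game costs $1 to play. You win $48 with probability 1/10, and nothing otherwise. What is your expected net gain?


E[gain] = (48-1)×1/10 + (-1)×9/10
= 47/10 - 9/10 = 19/5

Expected net gain = $19/5 ≈ $3.80


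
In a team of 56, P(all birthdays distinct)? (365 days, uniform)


P(all different) = Π(365-i)/365 for i=0..55
= (365/365)×(364/365)×...×(310/365)
= 0.011668

P ≈ 0.0117 ≈ 1.17%


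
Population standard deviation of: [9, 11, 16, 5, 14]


Mean = 55/5 = 11
  (9-11)²=4
  (11-11)²=0
  (16-11)²=25
  (5-11)²=36
  (14-11)²=9
Σ(x-μ)² = 74
σ² = 74/5

σ = √(74/5) ≈ 3.8471


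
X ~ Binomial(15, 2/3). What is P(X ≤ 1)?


P(X ≤ 1) = Σ P(X=i) for i=0..1
P(X=0) = 1/14348907
P(X=1) = 10/4782969
Sum = 31/14348907

P(X ≤ 1) = 31/14348907 ≈ 0.00%


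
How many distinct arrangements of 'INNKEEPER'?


Letters: 9, freq: {'I': 1, 'N': 2, 'K': 1, 'E': 3, 'P': 1, 'R': 1}
9!/(1!×2!×1!×3!×1!×1!) = 362880/12 = 30240

30240


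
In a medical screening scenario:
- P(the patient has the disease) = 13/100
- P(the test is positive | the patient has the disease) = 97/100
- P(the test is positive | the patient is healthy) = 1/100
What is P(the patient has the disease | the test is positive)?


Using Bayes' theorem:
P(A|B) = P(B|A)·P(A) / P(B)

P(the test is positive) = 97/100 × 13/100 + 1/100 × 87/100
= 1261/10000 + 87/10000 = 337/2500

P(the patient has the disease|the test is positive) = (1261/10000) / (337/2500) = 1261/1348

P(the patient has the disease|the test is positive) = 1261/1348 ≈ 93.55%


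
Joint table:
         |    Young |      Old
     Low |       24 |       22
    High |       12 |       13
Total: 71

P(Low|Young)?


P(Low|Young) = 24/(24+12) = 24/36 = 2/3

P = 2/3 ≈ 66.67%


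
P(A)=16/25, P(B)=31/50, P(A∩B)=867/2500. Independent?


P(A)×P(B) = 248/625
P(A∩B) = 867/2500
Not equal → NOT independent

No, not independent


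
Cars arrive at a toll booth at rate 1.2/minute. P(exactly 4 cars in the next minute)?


Poisson(λ=1.2): P(X=4) = e^(-λ)×λ^k/k!
= e^(-1.2) × 1.2^4 / 4!
≈ 0.3011942119 × 2.0736 / 24 ≈ 0.026023

P(X=4) ≈ 0.026023 ≈ 2.60%


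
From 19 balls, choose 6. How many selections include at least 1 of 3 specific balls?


Complement: C(19,6) - C(16,6) = 27132 - 8008 = 19124

19124


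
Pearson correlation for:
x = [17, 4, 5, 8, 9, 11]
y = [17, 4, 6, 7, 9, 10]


n=6, Σx=54, Σy=53, Σxy=582, Σx²=596, Σy²=571
r = (6×582 - 54×53)/√((6×596 - 54²)(6×571 - 53²))
= 630/√(660×617) = 630/√407220 ≈ 630/638.1379 ≈ 0.9872

r ≈ 0.9872


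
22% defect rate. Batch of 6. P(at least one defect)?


P(all good) = (39/50)^6 = 3518743761/15625000000
P(≥1 defect) = 12106256239/15625000000

P = 12106256239/15625000000 ≈ 77.48%


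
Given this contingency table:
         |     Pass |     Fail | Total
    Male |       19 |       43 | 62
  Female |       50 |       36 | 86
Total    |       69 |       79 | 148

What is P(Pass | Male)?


P(Pass | Male) = 19/(19+43) = 19/62

P(Pass|Male) = 19/62 ≈ 30.65%


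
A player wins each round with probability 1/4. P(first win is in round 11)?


Geometric: P(X=11) = (1-p)^(k-1)×p = (3/4)^10×1/4 = 59049/4194304

P(X=11) = 59049/4194304 ≈ 1.41%


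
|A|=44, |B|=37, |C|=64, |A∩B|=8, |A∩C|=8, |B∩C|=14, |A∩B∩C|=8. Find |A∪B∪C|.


|A∪B∪C| = 44+37+64-8-8-14+8 = 123

|A∪B∪C| = 123


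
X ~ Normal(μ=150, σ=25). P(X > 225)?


z = (225-150)/25 = 3.0
P(X > 225) = 1 - P(Z ≤ 3.0) = 1 - 0.9987 = 0.0013

P(X > 225) ≈ 0.0013


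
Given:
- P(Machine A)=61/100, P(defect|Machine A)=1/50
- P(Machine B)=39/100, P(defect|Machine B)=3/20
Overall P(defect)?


P(B) = Σ P(B|Aᵢ)×P(Aᵢ)
  1/50×61/100 = 61/5000
  3/20×39/100 = 117/2000
Sum = 707/10000

P(defect) = 707/10000 ≈ 7.07%


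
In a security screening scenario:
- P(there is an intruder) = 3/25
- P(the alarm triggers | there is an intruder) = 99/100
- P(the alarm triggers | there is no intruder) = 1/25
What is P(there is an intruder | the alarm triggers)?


Using Bayes' theorem:
P(A|B) = P(B|A)·P(A) / P(B)

P(the alarm triggers) = 99/100 × 3/25 + 1/25 × 22/25
= 297/2500 + 22/625 = 77/500

P(there is an intruder|the alarm triggers) = (297/2500) / (77/500) = 27/35

P(there is an intruder|the alarm triggers) = 27/35 ≈ 77.14%


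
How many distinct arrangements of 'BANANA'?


Letters: 6, freq: {'B': 1, 'A': 3, 'N': 2}
6!/(1!×3!×2!) = 720/12 = 60

60


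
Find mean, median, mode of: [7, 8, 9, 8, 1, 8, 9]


Sorted: [1, 7, 8, 8, 8, 9, 9]
Mean = 50/7
Median = 8
Freq: {7: 1, 8: 3, 9: 2, 1: 1}
Mode: [8]

Mean=50/7, Median=8, Mode=8


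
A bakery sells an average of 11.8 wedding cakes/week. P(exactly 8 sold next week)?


Poisson(λ=11.8): P(X=8) = e^(-λ)×λ^k/k!
= e^(-11.8) × 11.8^8 / 8!
≈ 7.504557915e-06 × 375885920.267 / 40320 ≈ 0.069962

P(X=8) ≈ 0.069962 ≈ 7.00%


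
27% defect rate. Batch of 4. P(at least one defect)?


P(all good) = (73/100)^4 = 28398241/100000000
P(≥1 defect) = 71601759/100000000

P = 71601759/100000000 ≈ 71.60%


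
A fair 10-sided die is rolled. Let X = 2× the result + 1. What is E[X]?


E[die] = (1+10)/2 = 11/2
E[X] = 2×11/2 + 1 = 12

E[X] = 12


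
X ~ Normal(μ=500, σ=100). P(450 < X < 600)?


z₁=(450-500)/100=-0.5, z₂=(600-500)/100=1.0
P = Φ(1.0) - Φ(-0.5) = 0.841345 - 0.308538 = 0.532807 ≈ 0.5328

P(450 < X < 600) ≈ 0.5328


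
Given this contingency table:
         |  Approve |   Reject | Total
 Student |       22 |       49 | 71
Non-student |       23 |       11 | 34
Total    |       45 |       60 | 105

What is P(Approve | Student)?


P(Approve | Student) = 22/(22+49) = 22/71

P(Approve|Student) = 22/71 ≈ 30.99%


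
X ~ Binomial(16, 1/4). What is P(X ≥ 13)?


P(X ≥ 13) = Σ P(X=i) for i=13..16
P(X=13) = 945/268435456
P(X=14) = 135/536870912
P(X=15) = 3/268435456
P(X=16) = 1/4294967296
Sum = 16249/4294967296

P(X ≥ 13) = 16249/4294967296 ≈ 0.00%


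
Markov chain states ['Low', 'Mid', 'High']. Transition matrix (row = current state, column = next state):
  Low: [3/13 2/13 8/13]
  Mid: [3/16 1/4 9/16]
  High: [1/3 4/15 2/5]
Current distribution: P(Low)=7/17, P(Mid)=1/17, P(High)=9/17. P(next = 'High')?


P(next=High) = Σᵢ P(now=i)×P(i→High)
= 7/17×8/13 + 1/17×9/16 + 9/17×2/5
= 56/221 + 9/272 + 18/85 = 8809/17680

P = 8809/17680 ≈ 0.4982


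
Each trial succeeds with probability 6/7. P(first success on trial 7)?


Geometric: P(X=7) = (1-p)^(k-1)×p = (1/7)^6×6/7 = 6/823543

P(X=7) = 6/823543 ≈ 0.00%


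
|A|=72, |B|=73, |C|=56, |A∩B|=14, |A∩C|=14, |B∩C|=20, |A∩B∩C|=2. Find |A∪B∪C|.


|A∪B∪C| = 72+73+56-14-14-20+2 = 155

|A∪B∪C| = 155


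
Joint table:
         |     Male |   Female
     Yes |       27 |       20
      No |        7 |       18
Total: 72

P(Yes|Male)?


P(Yes|Male) = 27/(27+7) = 27/34

P = 27/34 ≈ 79.41%


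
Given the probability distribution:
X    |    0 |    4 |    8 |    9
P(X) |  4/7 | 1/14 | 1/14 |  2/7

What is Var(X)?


E[X] = 24/7
E[X²] = 202/7
Var(X) = E[X²] - (E[X])² = 202/7 - 576/49 = 838/49

Var(X) = 838/49 ≈ 17.1020


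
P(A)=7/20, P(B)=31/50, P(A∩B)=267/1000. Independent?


P(A)×P(B) = 217/1000
P(A∩B) = 267/1000
Not equal → NOT independent

No, not independent
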